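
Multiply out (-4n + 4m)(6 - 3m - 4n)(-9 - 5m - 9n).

(-4n + 4m)(6 - 3m - 4n)(-9 - 5m - 9n)
= (-24n + 12mn + 16n² + 24m - 12m² - 16mn)(-9 - 5m - 9n)    [distributive law]
= (-24n - 4mn + 16n² + 24m - 12m²)(-9 - 5m - 9n)    [combine like terms]
= 216n + 120mn + 216n² + 36mn + 20m²n + 36mn² - 144n² - 80mn² - 144n³ - 216m - 120m² - 216mn + 108m² + 60m³ + 108m²n    [distributive law]
= 216n - 60mn + 72n² + 128m²n - 44mn² - 144n³ - 216m - 12m² + 60m³    [combine like terms]

216n - 60mn + 72n² + 128m²n - 44mn² - 144n³ - 216m - 12m² + 60m³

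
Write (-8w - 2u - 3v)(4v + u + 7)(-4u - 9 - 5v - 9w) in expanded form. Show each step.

(-8w - 2u - 3v)(4v + u + 7)(-4u - 9 - 5v - 9w)
= (-32vw - 8uw - 56w - 8uv - 2u^2 - 14u - 12v^2 - 3uv - 21v)(-4u - 9 - 5v - 9w)    [distributive law]
= (-32vw - 8uw - 56w - 11uv - 2u^2 - 14u - 12v^2 - 21v)(-4u - 9 - 5v - 9w)    [combine like terms]
= 128uvw + 288vw + 160v^2w + 288vw^2 + 32u^2w + 72uw + 40uvw + 72uw^2 + 224uw + 504w + 280vw + 504w^2 + 44u^2v + 99uv + 55uv^2 + 99uvw + 8u^3 + 18u^2 + 10u^2v + 18u^2w + 56u^2 + 126u + 70uv + 126uw + 48uv^2 + 108v^2 + 60v^3 + 108v^2w + 84uv + 189v + 105v^2 + 189vw    [distributive law]
= 267uvw + 757vw + 268v^2w + 288vw^2 + 50u^2w + 422uw + 72uw^2 + 504w + 504w^2 + 54u^2v + 253uv + 103uv^2 + 8u^3 + 74u^2 + 126u + 213v^2 + 60v^3 + 189v    [combine like terms]

267uvw + 757vw + 268v^2w + 288vw^2 + 50u^2w + 422uw + 72uw^2 + 504w + 504w^2 + 54u^2v + 253uv + 103uv^2 + 8u^3 + 74u^2 + 126u + 213v^2 + 60v^3 + 189v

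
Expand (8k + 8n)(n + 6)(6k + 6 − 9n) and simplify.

48k^2n − 96kn − 24kn^2 + 288k^2 + 288k − 384n^2 − 72n^3 + 288n

(8k + 8n)(n + 6)(6k + 6 − 9n)
= (8kn + 48k + 8n^2 + 48n)(6k + 6 − 9n)    [distributive law]
= 48k^2n + 48kn − 72kn^2 + 288k^2 + 288k − 432kn + 48kn^2 + 48n^2 − 72n^3 + 288kn + 288n − 432n^2    [distributive law]
= 48k^2n − 96kn − 24kn^2 + 288k^2 + 288k − 384n^2 − 72n^3 + 288n    [combine like terms]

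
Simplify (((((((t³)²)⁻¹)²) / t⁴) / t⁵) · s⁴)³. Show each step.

s¹²t⁻⁶³

(((((((t³)²)⁻¹)²) / t⁴) / t⁵) · s⁴)³
= (((((((t³)²)⁻¹)²) / t⁴) / t⁵)³) · ((s⁴)³)    [power of a product]
= (((((((t³)²)⁻¹)²) / t⁴)³) / ((t⁵)³)) · ((s⁴)³)    [power of a quotient]
= (((((((t³)²)⁻¹)²)³) / ((t⁴)³)) / ((t⁵)³)) · ((s⁴)³)    [power of a quotient]
= ((((((t³)²)⁻¹)⁶) / ((t⁴)³)) / ((t⁵)³)) · ((s⁴)³)    [power of a power]
= (((((t³)²)⁻⁶) / ((t⁴)³)) / ((t⁵)³)) · ((s⁴)³)    [power of a power]
= ((((t³)⁻¹²) / ((t⁴)³)) / ((t⁵)³)) · ((s⁴)³)    [power of a power]
= ((t⁻³⁶ / ((t⁴)³)) / ((t⁵)³)) · ((s⁴)³)    [power of a power]
= ((t⁻³⁶ / t¹²) / ((t⁵)³)) · ((s⁴)³)    [power of a power]
= (t⁻⁴⁸ / ((t⁵)³)) · ((s⁴)³)    [quotient of powers]
= (t⁻⁴⁸ / t¹⁵) · ((s⁴)³)    [power of a power]
= t⁻⁶³ · ((s⁴)³)    [quotient of powers]
= t⁻⁶³ · s¹²    [power of a power]
= s¹²t⁻⁶³    [rearrange]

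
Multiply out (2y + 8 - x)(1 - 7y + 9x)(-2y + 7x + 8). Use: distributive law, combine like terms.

(2y + 8 - x)(1 - 7y + 9x)(-2y + 7x + 8)
= (2y - 14y² + 18xy + 8 - 56y + 72x - x + 7xy - 9x²)(-2y + 7x + 8)    [distributive law]
= (-54y - 14y² + 25xy + 8 + 71x - 9x²)(-2y + 7x + 8)    [combine like terms]
= 108y² - 378xy - 432y + 28y³ - 98xy² - 112y² - 50xy² + 175x²y + 200xy - 16y + 56x + 64 - 142xy + 497x² + 568x + 18x²y - 63x³ - 72x²    [distributive law]
= -4y² - 320xy - 448y + 28y³ - 148xy² + 193x²y + 624x + 64 + 425x² - 63x³    [combine like terms]

-4y² - 320xy - 448y + 28y³ - 148xy² + 193x²y + 624x + 64 + 425x² - 63x³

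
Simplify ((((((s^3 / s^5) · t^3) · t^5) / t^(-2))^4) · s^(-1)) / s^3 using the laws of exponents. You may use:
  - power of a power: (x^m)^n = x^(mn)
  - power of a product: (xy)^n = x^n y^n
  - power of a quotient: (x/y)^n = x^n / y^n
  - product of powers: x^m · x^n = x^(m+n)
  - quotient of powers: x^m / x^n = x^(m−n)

((((((s^3 / s^5) · t^3) · t^5) / t^(-2))^4) · s^(-1)) / s^3
= ((((((s^3 / s^5) · t^3) · t^5)^4) / ((t^(-2))^4)) · s^(-1)) / s^3    [power of a quotient]
= ((((((s^3 / s^5) · t^3)^4) · ((t^5)^4)) / ((t^(-2))^4)) · s^(-1)) / s^3    [power of a product]
= ((((((s^3 / s^5)^4) · ((t^3)^4)) · ((t^5)^4)) / ((t^(-2))^4)) · s^(-1)) / s^3    [power of a product]
= (((((((s^3)^4) / ((s^5)^4)) · ((t^3)^4)) · ((t^5)^4)) / ((t^(-2))^4)) · s^(-1)) / s^3    [power of a quotient]
= (((((s^12 / ((s^5)^4)) · ((t^3)^4)) · ((t^5)^4)) / ((t^(-2))^4)) · s^(-1)) / s^3    [power of a power]
= (((((s^12 / s^20) · ((t^3)^4)) · ((t^5)^4)) / ((t^(-2))^4)) · s^(-1)) / s^3    [power of a power]
= ((((s^(-8) · ((t^3)^4)) · ((t^5)^4)) / ((t^(-2))^4)) · s^(-1)) / s^3    [quotient of powers]
= ((((s^(-8) · t^12) · ((t^5)^4)) / ((t^(-2))^4)) · s^(-1)) / s^3    [power of a power]
= ((((s^(-8) · t^12) · t^20) / ((t^(-2))^4)) · s^(-1)) / s^3    [power of a power]
= ((((s^(-8) · t^12) · t^20) / t^(-8)) · s^(-1)) / s^3    [power of a power]
= s^(-12)·t^40    [quotient of powers; product of powers]

s^(-12)·t^40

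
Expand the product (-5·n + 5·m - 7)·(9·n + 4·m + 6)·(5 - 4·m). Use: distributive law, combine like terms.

(-5·n + 5·m - 7)·(9·n + 4·m + 6)·(5 - 4·m)
= (-45·n^2 - 20·m·n - 30·n + 45·m·n + 20·m^2 + 30·m - 63·n - 28·m - 42)·(5 - 4·m)    [distributive law]
= (-45·n^2 + 25·m·n - 93·n + 20·m^2 + 2·m - 42)·(5 - 4·m)    [combine like terms]
= -225·n^2 + 180·m·n^2 + 125·m·n - 100·m^2·n - 465·n + 372·m·n + 100·m^2 - 80·m^3 + 10·m - 8·m^2 - 210 + 168·m    [distributive law]
= -225·n^2 + 180·m·n^2 + 497·m·n - 100·m^2·n - 465·n + 92·m^2 - 80·m^3 + 178·m - 210    [combine like terms]

-225·n^2 + 180·m·n^2 + 497·m·n - 100·m^2·n - 465·n + 92·m^2 - 80·m^3 + 178·m - 210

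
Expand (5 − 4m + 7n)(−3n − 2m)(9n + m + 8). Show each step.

−303n^2 − 121mn − 120n + 54m^2 − 80m − 39mn^2 + 70m^2n + 8m^3 − 189n^3

(5 − 4m + 7n)(−3n − 2m)(9n + m + 8)
= (−15n − 10m + 12mn + 8m^2 − 21n^2 − 14mn)(9n + m + 8)    [distributive law]
= (−15n − 10m − 2mn + 8m^2 − 21n^2)(9n + m + 8)    [combine like terms]
= −135n^2 − 15mn − 120n − 90mn − 10m^2 − 80m − 18mn^2 − 2m^2n − 16mn + 72m^2n + 8m^3 + 64m^2 − 189n^3 − 21mn^2 − 168n^2    [distributive law]
= −303n^2 − 121mn − 120n + 54m^2 − 80m − 39mn^2 + 70m^2n + 8m^3 − 189n^3    [combine like terms]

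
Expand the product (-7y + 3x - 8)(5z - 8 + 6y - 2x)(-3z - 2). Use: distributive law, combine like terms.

105yz² + 46yz - 16y + 126y²z + 84y² - 96xyz - 64xy - 45xz² - 6xz + 16x + 18x²z + 12x² + 120z² - 112z - 128

(-7y + 3x - 8)(5z - 8 + 6y - 2x)(-3z - 2)
= (-35yz + 56y - 42y² + 14xy + 15xz - 24x + 18xy - 6x² - 40z + 64 - 48y + 16x)(-3z - 2)    [distributive law]
= (-35yz + 8y - 42y² + 32xy + 15xz - 8x - 6x² - 40z + 64)(-3z - 2)    [combine like terms]
= 105yz² + 70yz - 24yz - 16y + 126y²z + 84y² - 96xyz - 64xy - 45xz² - 30xz + 24xz + 16x + 18x²z + 12x² + 120z² + 80z - 192z - 128    [distributive law]
= 105yz² + 46yz - 16y + 126y²z + 84y² - 96xyz - 64xy - 45xz² - 6xz + 16x + 18x²z + 12x² + 120z² - 112z - 128    [combine like terms]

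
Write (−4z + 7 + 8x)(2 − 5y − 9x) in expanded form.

(−4z + 7 + 8x)(2 − 5y − 9x)
= −8z + 20yz + 36xz + 14 − 35y − 63x + 16x − 40xy − 72x^2    [distributive law]
= −8z + 20yz + 36xz + 14 − 35y − 47x − 40xy − 72x^2    [combine like terms]

−8z + 20yz + 36xz + 14 − 35y − 47x − 40xy − 72x^2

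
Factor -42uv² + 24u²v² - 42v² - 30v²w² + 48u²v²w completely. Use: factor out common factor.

-42uv² + 24u²v² - 42v² - 30v²w² + 48u²v²w
= 6(-7uv² + 4u²v² - 7v² - 5v²w² + 8u²v²w)    [factor out 6]
= 6v²(-7u + 4u² - 7 - 5w² + 8u²w)    [factor out v²]

6v²(-7u + 4u² - 7 - 5w² + 8u²w)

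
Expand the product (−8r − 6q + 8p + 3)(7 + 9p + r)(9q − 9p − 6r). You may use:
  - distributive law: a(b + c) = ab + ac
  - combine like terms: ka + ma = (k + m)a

(−8r − 6q + 8p + 3)(7 + 9p + r)(9q − 9p − 6r)
= (−56r − 72pr − 8r^2 − 42q − 54pq − 6qr + 56p + 72p^2 + 8pr + 21 + 27p + 3r)(9q − 9p − 6r)    [distributive law]
= (−53r − 64pr − 8r^2 − 42q − 54pq − 6qr + 83p + 72p^2 + 21)(9q − 9p − 6r)    [combine like terms]
= −477qr + 477pr + 318r^2 − 576pqr + 576p^2r + 384pr^2 − 72qr^2 + 72pr^2 + 48r^3 − 378q^2 + 378pq + 252qr − 486pq^2 + 486p^2q + 324pqr − 54q^2r + 54pqr + 36qr^2 + 747pq − 747p^2 − 498pr + 648p^2q − 648p^3 − 432p^2r + 189q − 189p − 126r    [distributive law]
= −225qr − 21pr + 318r^2 − 198pqr + 144p^2r + 456pr^2 − 36qr^2 + 48r^3 − 378q^2 + 1125pq − 486pq^2 + 1134p^2q − 54q^2r − 747p^2 − 648p^3 + 189q − 189p − 126r    [combine like terms]

−225qr − 21pr + 318r^2 − 198pqr + 144p^2r + 456pr^2 − 36qr^2 + 48r^3 − 378q^2 + 1125pq − 486pq^2 + 1134p^2q − 54q^2r − 747p^2 − 648p^3 + 189q − 189p − 126r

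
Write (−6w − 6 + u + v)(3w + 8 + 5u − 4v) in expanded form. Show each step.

−18w² − 66w − 27uw + 27vw − 48 − 22u + 32v + 5u² + uv − 4v²

(−6w − 6 + u + v)(3w + 8 + 5u − 4v)
= −18w² − 48w − 30uw + 24vw − 18w − 48 − 30u + 24v + 3uw + 8u + 5u² − 4uv + 3vw + 8v + 5uv − 4v²    [distributive law]
= −18w² − 66w − 27uw + 27vw − 48 − 22u + 32v + 5u² + uv − 4v²    [combine like terms]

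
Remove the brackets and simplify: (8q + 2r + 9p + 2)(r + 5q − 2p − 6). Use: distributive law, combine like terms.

(8q + 2r + 9p + 2)(r + 5q − 2p − 6)
= 8qr + 40q² − 16pq − 48q + 2r² + 10qr − 4pr − 12r + 9pr + 45pq − 18p² − 54p + 2r + 10q − 4p − 12    [distributive law]
= 18qr + 40q² + 29pq − 38q + 2r² + 5pr − 10r − 18p² − 58p − 12    [combine like terms]

18qr + 40q² + 29pq − 38q + 2r² + 5pr − 10r − 18p² − 58p − 12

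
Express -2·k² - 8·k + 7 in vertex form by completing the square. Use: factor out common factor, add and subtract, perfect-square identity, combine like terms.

-2(k + 2)² + 15

-2·k² - 8·k + 7
= -2(k² + 4·k) + 7    [factor out -2 from the k-terms]
= -2(k² + 4·k + 4 - 4) + 7    [add and subtract 4 inside the bracket]
= -2(k + 2)² + 8 + 7    [perfect-square identity]
= -2(k + 2)² + 15    [combine constants]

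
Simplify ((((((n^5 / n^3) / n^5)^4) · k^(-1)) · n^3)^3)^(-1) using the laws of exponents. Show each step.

k^3·n^27

((((((n^5 / n^3) / n^5)^4) · k^(-1)) · n^3)^3)^(-1)
= (((((n^5 / n^3) / n^5)^4) · k^(-1)) · n^3)^(-3)    [power of a power]
= (((((n^5 / n^3) / n^5)^4) · k^(-1))^(-3)) · ((n^3)^(-3))    [power of a product]
= (((((n^5 / n^3) / n^5)^4)^(-3)) · ((k^(-1))^(-3))) · ((n^3)^(-3))    [power of a product]
= ((((n^5 / n^3) / n^5)^(-12)) · ((k^(-1))^(-3))) · ((n^3)^(-3))    [power of a power]
= ((((n^5 / n^3)^(-12)) / ((n^5)^(-12))) · ((k^(-1))^(-3))) · ((n^3)^(-3))    [power of a quotient]
= (((((n^5)^(-12)) / ((n^3)^(-12))) / ((n^5)^(-12))) · ((k^(-1))^(-3))) · ((n^3)^(-3))    [power of a quotient]
= (((n^(-60) / ((n^3)^(-12))) / ((n^5)^(-12))) · ((k^(-1))^(-3))) · ((n^3)^(-3))    [power of a power]
= (((n^(-60) / n^(-36)) / ((n^5)^(-12))) · ((k^(-1))^(-3))) · ((n^3)^(-3))    [power of a power]
= ((n^(-24) / ((n^5)^(-12))) · ((k^(-1))^(-3))) · ((n^3)^(-3))    [quotient of powers]
= ((n^(-24) / n^(-60)) · ((k^(-1))^(-3))) · ((n^3)^(-3))    [power of a power]
= (n^36 · ((k^(-1))^(-3))) · ((n^3)^(-3))    [quotient of powers]
= (n^36 · k^3) · ((n^3)^(-3))    [power of a power]
= (n^36 · k^3) · n^(-9)    [power of a power]
= k^3·n^27    [product of powers]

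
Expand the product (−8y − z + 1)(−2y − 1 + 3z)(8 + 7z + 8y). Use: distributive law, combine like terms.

176y^2 − 64y^2z + 128y^3 + 40y − 102yz − 178yz^2 + 25z + 4z^2 − 21z^3 − 8

(−8y − z + 1)(−2y − 1 + 3z)(8 + 7z + 8y)
= (16y^2 + 8y − 24yz + 2yz + z − 3z^2 − 2y − 1 + 3z)(8 + 7z + 8y)    [distributive law]
= (16y^2 + 6y − 22yz + 4z − 3z^2 − 1)(8 + 7z + 8y)    [combine like terms]
= 128y^2 + 112y^2z + 128y^3 + 48y + 42yz + 48y^2 − 176yz − 154yz^2 − 176y^2z + 32z + 28z^2 + 32yz − 24z^2 − 21z^3 − 24yz^2 − 8 − 7z − 8y    [distributive law]
= 176y^2 − 64y^2z + 128y^3 + 40y − 102yz − 178yz^2 + 25z + 4z^2 − 21z^3 − 8    [combine like terms]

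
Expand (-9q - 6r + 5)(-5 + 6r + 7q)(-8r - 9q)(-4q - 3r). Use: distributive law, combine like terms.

6880q^2r + 5460qr^2 + 2880q^3 - 8472q^2r^2 - 4428qr^3 - 7173q^3r - 2268q^4 + 1440r^3 - 864r^4 - 1475qr - 600r^2 - 900q^2

(-9q - 6r + 5)(-5 + 6r + 7q)(-8r - 9q)(-4q - 3r)
= (45q - 54qr - 63q^2 + 30r - 36r^2 - 42qr - 25 + 30r + 35q)(-8r - 9q)(-4q - 3r)    [distributive law]
= (80q - 96qr - 63q^2 + 60r - 36r^2 - 25)(-8r - 9q)(-4q - 3r)    [combine like terms]
= (-640qr - 720q^2 + 768qr^2 + 864q^2r + 504q^2r + 567q^3 - 480r^2 - 540qr + 288r^3 + 324qr^2 + 200r + 225q)(-4q - 3r)    [distributive law]
= (-1180qr - 720q^2 + 1092qr^2 + 1368q^2r + 567q^3 - 480r^2 + 288r^3 + 200r + 225q)(-4q - 3r)    [combine like terms]
= 4720q^2r + 3540qr^2 + 2880q^3 + 2160q^2r - 4368q^2r^2 - 3276qr^3 - 5472q^3r - 4104q^2r^2 - 2268q^4 - 1701q^3r + 1920qr^2 + 1440r^3 - 1152qr^3 - 864r^4 - 800qr - 600r^2 - 900q^2 - 675qr    [distributive law]
= 6880q^2r + 5460qr^2 + 2880q^3 - 8472q^2r^2 - 4428qr^3 - 7173q^3r - 2268q^4 + 1440r^3 - 864r^4 - 1475qr - 600r^2 - 900q^2    [combine like terms]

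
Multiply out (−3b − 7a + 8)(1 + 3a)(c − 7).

−3bc + 21b − 9abc + 63ab + 17ac − 119a − 21a²c + 147a² + 8c − 56

(−3b − 7a + 8)(1 + 3a)(c − 7)
= (−3b − 9ab − 7a − 21a² + 8 + 24a)(c − 7)    [distributive law]
= (−3b − 9ab + 17a − 21a² + 8)(c − 7)    [combine like terms]
= −3bc + 21b − 9abc + 63ab + 17ac − 119a − 21a²c + 147a² + 8c − 56    [distributive law]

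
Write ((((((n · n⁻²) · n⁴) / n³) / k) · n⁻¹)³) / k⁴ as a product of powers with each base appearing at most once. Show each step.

((((((n · n⁻²) · n⁴) / n³) / k) · n⁻¹)³) / k⁴
= ((((((n · n⁻²) · n⁴) / n³) / k)³) · ((n⁻¹)³)) / k⁴    [power of a product]
= ((((((n · n⁻²) · n⁴) / n³)³) / (k³)) · ((n⁻¹)³)) / k⁴    [power of a quotient]
= ((((((n · n⁻²) · n⁴)³) / ((n³)³)) / (k³)) · ((n⁻¹)³)) / k⁴    [power of a quotient]
= ((((((n · n⁻²)³) · ((n⁴)³)) / ((n³)³)) / (k³)) · ((n⁻¹)³)) / k⁴    [power of a product]
= ((((((n³) · ((n⁻²)³)) · ((n⁴)³)) / ((n³)³)) / (k³)) · ((n⁻¹)³)) / k⁴    [power of a product]
= (((((n³ · n⁻⁶) · ((n⁴)³)) / ((n³)³)) / (k³)) · ((n⁻¹)³)) / k⁴    [power of a power]
= ((((n⁻³ · ((n⁴)³)) / ((n³)³)) / (k³)) · ((n⁻¹)³)) / k⁴    [product of powers]
= ((((n⁻³ · n¹²) / ((n³)³)) / (k³)) · ((n⁻¹)³)) / k⁴    [power of a power]
= (((n⁹ / ((n³)³)) / (k³)) · ((n⁻¹)³)) / k⁴    [product of powers]
= (((n⁹ / n⁹) / (k³)) · ((n⁻¹)³)) / k⁴    [power of a power]
= ((n⁰ / (k³)) · ((n⁻¹)³)) / k⁴    [quotient of powers]
= ((n⁰ / k³) · n⁻³) / k⁴    [power of a power]
= k⁻⁷·n⁻³    [quotient of powers; product of powers]

k⁻⁷·n⁻³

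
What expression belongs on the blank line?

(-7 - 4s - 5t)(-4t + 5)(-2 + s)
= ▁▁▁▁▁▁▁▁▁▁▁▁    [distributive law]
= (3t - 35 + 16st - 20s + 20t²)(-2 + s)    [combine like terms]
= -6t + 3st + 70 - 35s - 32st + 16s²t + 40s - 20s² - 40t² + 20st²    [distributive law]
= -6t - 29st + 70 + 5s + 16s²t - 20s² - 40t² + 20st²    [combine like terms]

After distributive law, the bracketed line is:

(28t - 35 + 16st - 20s + 20t² - 25t)(-2 + s)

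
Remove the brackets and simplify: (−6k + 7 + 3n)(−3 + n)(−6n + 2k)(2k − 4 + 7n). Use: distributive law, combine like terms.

(−6k + 7 + 3n)(−3 + n)(−6n + 2k)(2k − 4 + 7n)
= (18k − 6kn − 21 + 7n − 9n + 3n^2)(−6n + 2k)(2k − 4 + 7n)    [distributive law]
= (18k − 6kn − 21 − 2n + 3n^2)(−6n + 2k)(2k − 4 + 7n)    [combine like terms]
= (−108kn + 36k^2 + 36kn^2 − 12k^2n + 126n − 42k + 12n^2 − 4kn − 18n^3 + 6kn^2)(2k − 4 + 7n)    [distributive law]
= (−112kn + 36k^2 + 42kn^2 − 12k^2n + 126n − 42k + 12n^2 − 18n^3)(2k − 4 + 7n)    [combine like terms]
= −224k^2n + 448kn − 784kn^2 + 72k^3 − 144k^2 + 252k^2n + 84k^2n^2 − 168kn^2 + 294kn^3 − 24k^3n + 48k^2n − 84k^2n^2 + 252kn − 504n + 882n^2 − 84k^2 + 168k − 294kn + 24kn^2 − 48n^2 + 84n^3 − 36kn^3 + 72n^3 − 126n^4    [distributive law]
= 76k^2n + 406kn − 928kn^2 + 72k^3 − 228k^2 + 258kn^3 − 24k^3n − 504n + 834n^2 + 168k + 156n^3 − 126n^4    [combine like terms]

76k^2n + 406kn − 928kn^2 + 72k^3 − 228k^2 + 258kn^3 − 24k^3n − 504n + 834n^2 + 168k + 156n^3 − 126n^4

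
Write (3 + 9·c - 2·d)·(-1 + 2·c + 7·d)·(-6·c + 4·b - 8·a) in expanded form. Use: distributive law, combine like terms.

18·c - 12·b + 24·a + 18·c^2 - 12·b·c + 24·a·c - 138·c·d + 92·b·d - 184·a·d - 108·c^3 + 72·b·c^2 - 144·a·c^2 - 354·c^2·d + 236·b·c·d - 472·a·c·d + 84·c·d^2 - 56·b·d^2 + 112·a·d^2

(3 + 9·c - 2·d)·(-1 + 2·c + 7·d)·(-6·c + 4·b - 8·a)
= (-3 + 6·c + 21·d - 9·c + 18·c^2 + 63·c·d + 2·d - 4·c·d - 14·d^2)·(-6·c + 4·b - 8·a)    [distributive law]
= (-3 - 3·c + 23·d + 18·c^2 + 59·c·d - 14·d^2)·(-6·c + 4·b - 8·a)    [combine like terms]
= 18·c - 12·b + 24·a + 18·c^2 - 12·b·c + 24·a·c - 138·c·d + 92·b·d - 184·a·d - 108·c^3 + 72·b·c^2 - 144·a·c^2 - 354·c^2·d + 236·b·c·d - 472·a·c·d + 84·c·d^2 - 56·b·d^2 + 112·a·d^2    [distributive law]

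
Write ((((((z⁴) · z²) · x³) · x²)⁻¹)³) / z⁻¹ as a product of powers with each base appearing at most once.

x⁻¹⁵·z⁻¹⁷

((((((z⁴) · z²) · x³) · x²)⁻¹)³) / z⁻¹
= (((((z⁴) · z²) · x³) · x²)⁻³) / z⁻¹    [power of a power]
= (((((z⁴) · z²) · x³)⁻³) · ((x²)⁻³)) / z⁻¹    [power of a product]
= (((((z⁴) · z²)⁻³) · ((x³)⁻³)) · ((x²)⁻³)) / z⁻¹    [power of a product]
= (((((z⁴)⁻³) · ((z²)⁻³)) · ((x³)⁻³)) · ((x²)⁻³)) / z⁻¹    [power of a product]
= ((((z⁻¹²) · ((z²)⁻³)) · ((x³)⁻³)) · ((x²)⁻³)) / z⁻¹    [power of a power]
= (((z⁻¹² · z⁻⁶) · ((x³)⁻³)) · ((x²)⁻³)) / z⁻¹    [power of a power]
= ((z⁻¹⁸ · ((x³)⁻³)) · ((x²)⁻³)) / z⁻¹    [product of powers]
= ((z⁻¹⁸ · x⁻⁹) · ((x²)⁻³)) / z⁻¹    [power of a power]
= ((z⁻¹⁸ · x⁻⁹) · x⁻⁶) / z⁻¹    [power of a power]
= x⁻¹⁵·z⁻¹⁷    [quotient of powers; product of powers]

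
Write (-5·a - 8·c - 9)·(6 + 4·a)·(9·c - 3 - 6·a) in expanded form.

-210·a·c + 522·a + 456·a^2 + 12·a^2·c + 120·a^3 - 432·c^2 - 342·c - 288·a·c^2 + 162

(-5·a - 8·c - 9)·(6 + 4·a)·(9·c - 3 - 6·a)
= (-30·a - 20·a^2 - 48·c - 32·a·c - 54 - 36·a)·(9·c - 3 - 6·a)    [distributive law]
= (-66·a - 20·a^2 - 48·c - 32·a·c - 54)·(9·c - 3 - 6·a)    [combine like terms]
= -594·a·c + 198·a + 396·a^2 - 180·a^2·c + 60·a^2 + 120·a^3 - 432·c^2 + 144·c + 288·a·c - 288·a·c^2 + 96·a·c + 192·a^2·c - 486·c + 162 + 324·a    [distributive law]
= -210·a·c + 522·a + 456·a^2 + 12·a^2·c + 120·a^3 - 432·c^2 - 342·c - 288·a·c^2 + 162    [combine like terms]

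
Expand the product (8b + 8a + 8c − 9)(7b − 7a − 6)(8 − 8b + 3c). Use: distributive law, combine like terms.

(8b + 8a + 8c − 9)(7b − 7a − 6)(8 − 8b + 3c)
= (56b² − 56ab − 48b + 56ab − 56a² − 48a + 56bc − 56ac − 48c − 63b + 63a + 54)(8 − 8b + 3c)    [distributive law]
= (56b² − 111b − 56a² + 15a + 56bc − 56ac − 48c + 54)(8 − 8b + 3c)    [combine like terms]
= 448b² − 448b³ + 168b²c − 888b + 888b² − 333bc − 448a² + 448a²b − 168a²c + 120a − 120ab + 45ac + 448bc − 448b²c + 168bc² − 448ac + 448abc − 168ac² − 384c + 384bc − 144c² + 432 − 432b + 162c    [distributive law]
= 1336b² − 448b³ − 280b²c − 1320b + 499bc − 448a² + 448a²b − 168a²c + 120a − 120ab − 403ac + 168bc² + 448abc − 168ac² − 222c − 144c² + 432    [combine like terms]

1336b² − 448b³ − 280b²c − 1320b + 499bc − 448a² + 448a²b − 168a²c + 120a − 120ab − 403ac + 168bc² + 448abc − 168ac² − 222c − 144c² + 432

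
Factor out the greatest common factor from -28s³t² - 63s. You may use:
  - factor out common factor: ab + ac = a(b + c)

7s(-4s²t² - 9)

-28s³t² - 63s
= 7(-4s³t² - 9s)    [factor out 7]
= 7s(-4s²t² - 9)    [factor out s]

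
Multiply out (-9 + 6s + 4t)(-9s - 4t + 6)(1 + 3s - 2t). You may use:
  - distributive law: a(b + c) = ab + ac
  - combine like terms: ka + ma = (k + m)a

(-9 + 6s + 4t)(-9s - 4t + 6)(1 + 3s - 2t)
= (81s + 36t - 54 - 54s^2 - 24st + 36s - 36st - 16t^2 + 24t)(1 + 3s - 2t)    [distributive law]
= (117s + 60t - 54 - 54s^2 - 60st - 16t^2)(1 + 3s - 2t)    [combine like terms]
= 117s + 351s^2 - 234st + 60t + 180st - 120t^2 - 54 - 162s + 108t - 54s^2 - 162s^3 + 108s^2t - 60st - 180s^2t + 120st^2 - 16t^2 - 48st^2 + 32t^3    [distributive law]
= -45s + 297s^2 - 114st + 168t - 136t^2 - 54 - 162s^3 - 72s^2t + 72st^2 + 32t^3    [combine like terms]

-45s + 297s^2 - 114st + 168t - 136t^2 - 54 - 162s^3 - 72s^2t + 72st^2 + 32t^3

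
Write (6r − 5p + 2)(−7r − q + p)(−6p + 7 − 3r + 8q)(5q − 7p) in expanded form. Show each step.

(6r − 5p + 2)(−7r − q + p)(−6p + 7 − 3r + 8q)(5q − 7p)
= (−42r^2 − 6qr + 6pr + 35pr + 5pq − 5p^2 − 14r − 2q + 2p)(−6p + 7 − 3r + 8q)(5q − 7p)    [distributive law]
= (−42r^2 − 6qr + 41pr + 5pq − 5p^2 − 14r − 2q + 2p)(−6p + 7 − 3r + 8q)(5q − 7p)    [combine like terms]
= (252pr^2 − 294r^2 + 126r^3 − 336qr^2 + 36pqr − 42qr + 18qr^2 − 48q^2r − 246p^2r + 287pr − 123pr^2 + 328pqr − 30p^2q + 35pq − 15pqr + 40pq^2 + 30p^3 − 35p^2 + 15p^2r − 40p^2q + 84pr − 98r + 42r^2 − 112qr + 12pq − 14q + 6qr − 16q^2 − 12p^2 + 14p − 6pr + 16pq)(5q − 7p)    [distributive law]
= (129pr^2 − 252r^2 + 126r^3 − 318qr^2 + 349pqr − 148qr − 48q^2r − 231p^2r + 365pr − 70p^2q + 63pq + 40pq^2 + 30p^3 − 47p^2 − 98r − 14q − 16q^2 + 14p)(5q − 7p)    [combine like terms]
= 645pqr^2 − 903p^2r^2 − 1260qr^2 + 1764pr^2 + 630qr^3 − 882pr^3 − 1590q^2r^2 + 2226pqr^2 + 1745pq^2r − 2443p^2qr − 740q^2r + 1036pqr − 240q^3r + 336pq^2r − 1155p^2qr + 1617p^3r + 1825pqr − 2555p^2r − 350p^2q^2 + 490p^3q + 315pq^2 − 441p^2q + 200pq^3 − 280p^2q^2 + 150p^3q − 210p^4 − 235p^2q + 329p^3 − 490qr + 686pr − 70q^2 + 98pq − 80q^3 + 112pq^2 + 70pq − 98p^2    [distributive law]
= 2871pqr^2 − 903p^2r^2 − 1260qr^2 + 1764pr^2 + 630qr^3 − 882pr^3 − 1590q^2r^2 + 2081pq^2r − 3598p^2qr − 740q^2r + 2861pqr − 240q^3r + 1617p^3r − 2555p^2r − 630p^2q^2 + 640p^3q + 427pq^2 − 676p^2q + 200pq^3 − 210p^4 + 329p^3 − 490qr + 686pr − 70q^2 + 168pq − 80q^3 − 98p^2    [combine like terms]

2871pqr^2 − 903p^2r^2 − 1260qr^2 + 1764pr^2 + 630qr^3 − 882pr^3 − 1590q^2r^2 + 2081pq^2r − 3598p^2qr − 740q^2r + 2861pqr − 240q^3r + 1617p^3r − 2555p^2r − 630p^2q^2 + 640p^3q + 427pq^2 − 676p^2q + 200pq^3 − 210p^4 + 329p^3 − 490qr + 686pr − 70q^2 + 168pq − 80q^3 − 98p^2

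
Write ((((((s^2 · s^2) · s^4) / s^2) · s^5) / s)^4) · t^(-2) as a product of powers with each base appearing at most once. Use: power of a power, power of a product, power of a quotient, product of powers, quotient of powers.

s^40t^(-2)

((((((s^2 · s^2) · s^4) / s^2) · s^5) / s)^4) · t^(-2)
= ((((((s^2 · s^2) · s^4) / s^2) · s^5)^4) / (s^4)) · t^(-2)    [power of a quotient]
= ((((((s^2 · s^2) · s^4) / s^2)^4) · ((s^5)^4)) / (s^4)) · t^(-2)    [power of a product]
= ((((((s^2 · s^2) · s^4)^4) / ((s^2)^4)) · ((s^5)^4)) / (s^4)) · t^(-2)    [power of a quotient]
= ((((((s^2 · s^2)^4) · ((s^4)^4)) / ((s^2)^4)) · ((s^5)^4)) / (s^4)) · t^(-2)    [power of a product]
= (((((((s^2)^4) · ((s^2)^4)) · ((s^4)^4)) / ((s^2)^4)) · ((s^5)^4)) / (s^4)) · t^(-2)    [power of a product]
= (((((s^8 · ((s^2)^4)) · ((s^4)^4)) / ((s^2)^4)) · ((s^5)^4)) / (s^4)) · t^(-2)    [power of a power]
= (((((s^8 · s^8) · ((s^4)^4)) / ((s^2)^4)) · ((s^5)^4)) / (s^4)) · t^(-2)    [power of a power]
= ((((s^16 · ((s^4)^4)) / ((s^2)^4)) · ((s^5)^4)) / (s^4)) · t^(-2)    [product of powers]
= ((((s^16 · s^16) / ((s^2)^4)) · ((s^5)^4)) / (s^4)) · t^(-2)    [power of a power]
= (((s^32 / ((s^2)^4)) · ((s^5)^4)) / (s^4)) · t^(-2)    [product of powers]
= (((s^32 / s^8) · ((s^5)^4)) / (s^4)) · t^(-2)    [power of a power]
= ((s^24 · ((s^5)^4)) / (s^4)) · t^(-2)    [quotient of powers]
= ((s^24 · s^20) / (s^4)) · t^(-2)    [power of a power]
= (s^44 / (s^4)) · t^(-2)    [product of powers]
= s^40 · t^(-2)    [quotient of powers]
= s^40t^(-2)    [rearrange]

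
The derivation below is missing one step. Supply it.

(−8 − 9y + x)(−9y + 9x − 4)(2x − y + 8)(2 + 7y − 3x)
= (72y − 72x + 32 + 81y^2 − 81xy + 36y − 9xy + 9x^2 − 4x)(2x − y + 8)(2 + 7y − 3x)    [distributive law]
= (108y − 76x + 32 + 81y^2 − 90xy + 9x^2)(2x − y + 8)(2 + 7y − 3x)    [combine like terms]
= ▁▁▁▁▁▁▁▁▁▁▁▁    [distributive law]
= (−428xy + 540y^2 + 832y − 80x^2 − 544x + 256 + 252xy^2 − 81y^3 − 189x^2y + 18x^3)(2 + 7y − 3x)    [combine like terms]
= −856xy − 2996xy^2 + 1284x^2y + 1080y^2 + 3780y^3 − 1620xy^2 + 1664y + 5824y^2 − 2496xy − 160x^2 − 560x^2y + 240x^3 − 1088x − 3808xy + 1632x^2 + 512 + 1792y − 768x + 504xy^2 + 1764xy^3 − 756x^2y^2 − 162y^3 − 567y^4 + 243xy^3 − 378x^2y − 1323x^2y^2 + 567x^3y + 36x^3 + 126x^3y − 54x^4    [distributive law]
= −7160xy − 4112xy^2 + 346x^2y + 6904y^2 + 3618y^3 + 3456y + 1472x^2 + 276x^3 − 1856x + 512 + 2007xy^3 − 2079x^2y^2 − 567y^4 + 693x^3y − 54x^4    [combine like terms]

By distributive law:

(216xy − 108y^2 + 864y − 152x^2 + 76xy − 608x + 64x − 32y + 256 + 162xy^2 − 81y^3 + 648y^2 − 180x^2y + 90xy^2 − 720xy + 18x^3 − 9x^2y + 72x^2)(2 + 7y − 3x)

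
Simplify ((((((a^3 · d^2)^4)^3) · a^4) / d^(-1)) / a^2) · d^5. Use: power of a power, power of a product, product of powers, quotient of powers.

((((((a^3 · d^2)^4)^3) · a^4) / d^(-1)) / a^2) · d^5
= (((((a^3 · d^2)^12) · a^4) / d^(-1)) / a^2) · d^5    [power of a power]
= ((((((a^3)^12) · ((d^2)^12)) · a^4) / d^(-1)) / a^2) · d^5    [power of a product]
= ((((a^36 · ((d^2)^12)) · a^4) / d^(-1)) / a^2) · d^5    [power of a power]
= ((((a^36 · d^24) · a^4) / d^(-1)) / a^2) · d^5    [power of a power]
= a^38d^30    [quotient of powers; product of powers]

a^38d^30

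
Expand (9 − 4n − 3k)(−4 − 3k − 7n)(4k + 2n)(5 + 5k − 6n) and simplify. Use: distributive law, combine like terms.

−720k − 1020k^2 − 586kn − 360n − 38n^2 − 120k^3 + 20k^2n + 1728kn^2 + 844n^3 + 534k^3n − 10k^2n^2 − 788kn^3 − 336n^4 + 180k^4

(9 − 4n − 3k)(−4 − 3k − 7n)(4k + 2n)(5 + 5k − 6n)
= (−36 − 27k − 63n + 16n + 12kn + 28n^2 + 12k + 9k^2 + 21kn)(4k + 2n)(5 + 5k − 6n)    [distributive law]
= (−36 − 15k − 47n + 33kn + 28n^2 + 9k^2)(4k + 2n)(5 + 5k − 6n)    [combine like terms]
= (−144k − 72n − 60k^2 − 30kn − 188kn − 94n^2 + 132k^2n + 66kn^2 + 112kn^2 + 56n^3 + 36k^3 + 18k^2n)(5 + 5k − 6n)    [distributive law]
= (−144k − 72n − 60k^2 − 218kn − 94n^2 + 150k^2n + 178kn^2 + 56n^3 + 36k^3)(5 + 5k − 6n)    [combine like terms]
= −720k − 720k^2 + 864kn − 360n − 360kn + 432n^2 − 300k^2 − 300k^3 + 360k^2n − 1090kn − 1090k^2n + 1308kn^2 − 470n^2 − 470kn^2 + 564n^3 + 750k^2n + 750k^3n − 900k^2n^2 + 890kn^2 + 890k^2n^2 − 1068kn^3 + 280n^3 + 280kn^3 − 336n^4 + 180k^3 + 180k^4 − 216k^3n    [distributive law]
= −720k − 1020k^2 − 586kn − 360n − 38n^2 − 120k^3 + 20k^2n + 1728kn^2 + 844n^3 + 534k^3n − 10k^2n^2 − 788kn^3 − 336n^4 + 180k^4    [combine like terms]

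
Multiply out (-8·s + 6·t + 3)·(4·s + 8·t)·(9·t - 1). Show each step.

(-8·s + 6·t + 3)·(4·s + 8·t)·(9·t - 1)
= (-32·s^2 - 64·s·t + 24·s·t + 48·t^2 + 12·s + 24·t)·(9·t - 1)    [distributive law]
= (-32·s^2 - 40·s·t + 48·t^2 + 12·s + 24·t)·(9·t - 1)    [combine like terms]
= -288·s^2·t + 32·s^2 - 360·s·t^2 + 40·s·t + 432·t^3 - 48·t^2 + 108·s·t - 12·s + 216·t^2 - 24·t    [distributive law]
= -288·s^2·t + 32·s^2 - 360·s·t^2 + 148·s·t + 432·t^3 + 168·t^2 - 12·s - 24·t    [combine like terms]

-288·s^2·t + 32·s^2 - 360·s·t^2 + 148·s·t + 432·t^3 + 168·t^2 - 12·s - 24·t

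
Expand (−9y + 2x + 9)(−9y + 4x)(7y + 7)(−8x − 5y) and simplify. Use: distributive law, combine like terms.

−2646xy^3 − 2835y^4 + 2744x^2y^2 + 728x^2y + 630xy^2 − 448x^3y − 448x^3 + 3276xy + 2835y^2 − 2016x^2

(−9y + 2x + 9)(−9y + 4x)(7y + 7)(−8x − 5y)
= (81y^2 − 36xy − 18xy + 8x^2 − 81y + 36x)(7y + 7)(−8x − 5y)    [distributive law]
= (81y^2 − 54xy + 8x^2 − 81y + 36x)(7y + 7)(−8x − 5y)    [combine like terms]
= (567y^3 + 567y^2 − 378xy^2 − 378xy + 56x^2y + 56x^2 − 567y^2 − 567y + 252xy + 252x)(−8x − 5y)    [distributive law]
= (567y^3 − 378xy^2 − 126xy + 56x^2y + 56x^2 − 567y + 252x)(−8x − 5y)    [combine like terms]
= −4536xy^3 − 2835y^4 + 3024x^2y^2 + 1890xy^3 + 1008x^2y + 630xy^2 − 448x^3y − 280x^2y^2 − 448x^3 − 280x^2y + 4536xy + 2835y^2 − 2016x^2 − 1260xy    [distributive law]
= −2646xy^3 − 2835y^4 + 2744x^2y^2 + 728x^2y + 630xy^2 − 448x^3y − 448x^3 + 3276xy + 2835y^2 − 2016x^2    [combine like terms]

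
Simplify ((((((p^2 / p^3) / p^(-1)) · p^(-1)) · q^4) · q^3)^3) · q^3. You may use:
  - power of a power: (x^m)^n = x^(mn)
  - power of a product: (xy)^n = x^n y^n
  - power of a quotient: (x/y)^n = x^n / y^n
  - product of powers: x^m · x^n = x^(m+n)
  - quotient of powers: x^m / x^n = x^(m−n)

((((((p^2 / p^3) / p^(-1)) · p^(-1)) · q^4) · q^3)^3) · q^3
= ((((((p^2 / p^3) / p^(-1)) · p^(-1)) · q^4)^3) · ((q^3)^3)) · q^3    [power of a product]
= ((((((p^2 / p^3) / p^(-1)) · p^(-1))^3) · ((q^4)^3)) · ((q^3)^3)) · q^3    [power of a product]
= ((((((p^2 / p^3) / p^(-1))^3) · ((p^(-1))^3)) · ((q^4)^3)) · ((q^3)^3)) · q^3    [power of a product]
= ((((((p^2 / p^3)^3) / ((p^(-1))^3)) · ((p^(-1))^3)) · ((q^4)^3)) · ((q^3)^3)) · q^3    [power of a quotient]
= (((((((p^2)^3) / ((p^3)^3)) / ((p^(-1))^3)) · ((p^(-1))^3)) · ((q^4)^3)) · ((q^3)^3)) · q^3    [power of a quotient]
= (((((p^6 / ((p^3)^3)) / ((p^(-1))^3)) · ((p^(-1))^3)) · ((q^4)^3)) · ((q^3)^3)) · q^3    [power of a power]
= (((((p^6 / p^9) / ((p^(-1))^3)) · ((p^(-1))^3)) · ((q^4)^3)) · ((q^3)^3)) · q^3    [power of a power]
= ((((p^(-3) / ((p^(-1))^3)) · ((p^(-1))^3)) · ((q^4)^3)) · ((q^3)^3)) · q^3    [quotient of powers]
= ((((p^(-3) / p^(-3)) · ((p^(-1))^3)) · ((q^4)^3)) · ((q^3)^3)) · q^3    [power of a power]
= (((p^0 · ((p^(-1))^3)) · ((q^4)^3)) · ((q^3)^3)) · q^3    [quotient of powers]
= (((p^0 · p^(-3)) · ((q^4)^3)) · ((q^3)^3)) · q^3    [power of a power]
= ((p^(-3) · ((q^4)^3)) · ((q^3)^3)) · q^3    [product of powers]
= ((p^(-3) · q^12) · ((q^3)^3)) · q^3    [power of a power]
= ((p^(-3) · q^12) · q^9) · q^3    [power of a power]
= p^(-3)·q^24    [product of powers]

p^(-3)·q^24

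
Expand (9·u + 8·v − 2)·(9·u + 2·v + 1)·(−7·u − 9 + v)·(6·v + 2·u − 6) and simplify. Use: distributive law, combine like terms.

(9·u + 8·v − 2)·(9·u + 2·v + 1)·(−7·u − 9 + v)·(6·v + 2·u − 6)
= (81·u^2 + 18·u·v + 9·u + 72·u·v + 16·v^2 + 8·v − 18·u − 4·v − 2)·(−7·u − 9 + v)·(6·v + 2·u − 6)    [distributive law]
= (81·u^2 + 90·u·v − 9·u + 16·v^2 + 4·v − 2)·(−7·u − 9 + v)·(6·v + 2·u − 6)    [combine like terms]
= (−567·u^3 − 729·u^2 + 81·u^2·v − 630·u^2·v − 810·u·v + 90·u·v^2 + 63·u^2 + 81·u − 9·u·v − 112·u·v^2 − 144·v^2 + 16·v^3 − 28·u·v − 36·v + 4·v^2 + 14·u + 18 − 2·v)·(6·v + 2·u − 6)    [distributive law]
= (−567·u^3 − 666·u^2 − 549·u^2·v − 847·u·v − 22·u·v^2 + 95·u − 140·v^2 + 16·v^3 − 38·v + 18)·(6·v + 2·u − 6)    [combine like terms]
= −3402·u^3·v − 1134·u^4 + 3402·u^3 − 3996·u^2·v − 1332·u^3 + 3996·u^2 − 3294·u^2·v^2 − 1098·u^3·v + 3294·u^2·v − 5082·u·v^2 − 1694·u^2·v + 5082·u·v − 132·u·v^3 − 44·u^2·v^2 + 132·u·v^2 + 570·u·v + 190·u^2 − 570·u − 840·v^3 − 280·u·v^2 + 840·v^2 + 96·v^4 + 32·u·v^3 − 96·v^3 − 228·v^2 − 76·u·v + 228·v + 108·v + 36·u − 108    [distributive law]
= −4500·u^3·v − 1134·u^4 + 2070·u^3 − 2396·u^2·v + 4186·u^2 − 3338·u^2·v^2 − 5230·u·v^2 + 5576·u·v − 100·u·v^3 − 534·u − 936·v^3 + 612·v^2 + 96·v^4 + 336·v − 108    [combine like terms]

−4500·u^3·v − 1134·u^4 + 2070·u^3 − 2396·u^2·v + 4186·u^2 − 3338·u^2·v^2 − 5230·u·v^2 + 5576·u·v − 100·u·v^3 − 534·u − 936·v^3 + 612·v^2 + 96·v^4 + 336·v − 108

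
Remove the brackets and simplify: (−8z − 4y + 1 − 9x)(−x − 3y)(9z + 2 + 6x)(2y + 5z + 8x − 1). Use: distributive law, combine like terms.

(−8z − 4y + 1 − 9x)(−x − 3y)(9z + 2 + 6x)(2y + 5z + 8x − 1)
= (8xz + 24yz + 4xy + 12y² − x − 3y + 9x² + 27xy)(9z + 2 + 6x)(2y + 5z + 8x − 1)    [distributive law]
= (8xz + 24yz + 31xy + 12y² − x − 3y + 9x²)(9z + 2 + 6x)(2y + 5z + 8x − 1)    [combine like terms]
= (72xz² + 16xz + 48x²z + 216yz² + 48yz + 144xyz + 279xyz + 62xy + 186x²y + 108y²z + 24y² + 72xy² − 9xz − 2x − 6x² − 27yz − 6y − 18xy + 81x²z + 18x² + 54x³)(2y + 5z + 8x − 1)    [distributive law]
= (72xz² + 7xz + 129x²z + 216yz² + 21yz + 423xyz + 44xy + 186x²y + 108y²z + 24y² + 72xy² − 2x + 12x² − 6y + 54x³)(2y + 5z + 8x − 1)    [combine like terms]
= 144xyz² + 360xz³ + 576x²z² − 72xz² + 14xyz + 35xz² + 56x²z − 7xz + 258x²yz + 645x²z² + 1032x³z − 129x²z + 432y²z² + 1080yz³ + 1728xyz² − 216yz² + 42y²z + 105yz² + 168xyz − 21yz + 846xy²z + 2115xyz² + 3384x²yz − 423xyz + 88xy² + 220xyz + 352x²y − 44xy + 372x²y² + 930x²yz + 1488x³y − 186x²y + 216y³z + 540y²z² + 864xy²z − 108y²z + 48y³ + 120y²z + 192xy² − 24y² + 144xy³ + 360xy²z + 576x²y² − 72xy² − 4xy − 10xz − 16x² + 2x + 24x²y + 60x²z + 96x³ − 12x² − 12y² − 30yz − 48xy + 6y + 108x³y + 270x³z + 432x⁴ − 54x³    [distributive law]
= 3987xyz² + 360xz³ + 1221x²z² − 37xz² − 21xyz − 13x²z − 17xz + 4572x²yz + 1302x³z + 972y²z² + 1080yz³ − 111yz² + 54y²z − 51yz + 2070xy²z + 208xy² + 190x²y − 96xy + 948x²y² + 1596x³y + 216y³z + 48y³ − 36y² + 144xy³ − 28x² + 2x + 42x³ + 6y + 432x⁴    [combine like terms]

3987xyz² + 360xz³ + 1221x²z² − 37xz² − 21xyz − 13x²z − 17xz + 4572x²yz + 1302x³z + 972y²z² + 1080yz³ − 111yz² + 54y²z − 51yz + 2070xy²z + 208xy² + 190x²y − 96xy + 948x²y² + 1596x³y + 216y³z + 48y³ − 36y² + 144xy³ − 28x² + 2x + 42x³ + 6y + 432x⁴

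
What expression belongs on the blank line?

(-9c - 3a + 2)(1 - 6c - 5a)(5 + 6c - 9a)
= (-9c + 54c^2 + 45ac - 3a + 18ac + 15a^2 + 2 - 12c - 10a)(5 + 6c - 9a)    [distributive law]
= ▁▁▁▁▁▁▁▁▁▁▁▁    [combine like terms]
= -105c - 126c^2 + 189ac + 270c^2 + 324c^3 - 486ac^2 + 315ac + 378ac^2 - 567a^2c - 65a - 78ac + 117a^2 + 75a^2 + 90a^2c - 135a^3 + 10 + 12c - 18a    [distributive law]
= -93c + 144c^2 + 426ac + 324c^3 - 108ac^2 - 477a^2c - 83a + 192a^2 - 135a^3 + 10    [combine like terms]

After combine like terms, the bracketed line is:

(-21c + 54c^2 + 63ac - 13a + 15a^2 + 2)(5 + 6c - 9a)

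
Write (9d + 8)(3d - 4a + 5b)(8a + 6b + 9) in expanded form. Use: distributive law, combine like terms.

(9d + 8)(3d - 4a + 5b)(8a + 6b + 9)
= (27d^2 - 36ad + 45bd + 24d - 32a + 40b)(8a + 6b + 9)    [distributive law]
= 216ad^2 + 162bd^2 + 243d^2 - 288a^2d - 216abd - 324ad + 360abd + 270b^2d + 405bd + 192ad + 144bd + 216d - 256a^2 - 192ab - 288a + 320ab + 240b^2 + 360b    [distributive law]
= 216ad^2 + 162bd^2 + 243d^2 - 288a^2d + 144abd - 132ad + 270b^2d + 549bd + 216d - 256a^2 + 128ab - 288a + 240b^2 + 360b    [combine like terms]

216ad^2 + 162bd^2 + 243d^2 - 288a^2d + 144abd - 132ad + 270b^2d + 549bd + 216d - 256a^2 + 128ab - 288a + 240b^2 + 360b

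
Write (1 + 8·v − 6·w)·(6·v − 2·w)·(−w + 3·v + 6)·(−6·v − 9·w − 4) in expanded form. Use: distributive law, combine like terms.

(1 + 8·v − 6·w)·(6·v − 2·w)·(−w + 3·v + 6)·(−6·v − 9·w − 4)
= (6·v − 2·w + 48·v^2 − 16·v·w − 36·v·w + 12·w^2)·(−w + 3·v + 6)·(−6·v − 9·w − 4)    [distributive law]
= (6·v − 2·w + 48·v^2 − 52·v·w + 12·w^2)·(−w + 3·v + 6)·(−6·v − 9·w − 4)    [combine like terms]
= (−6·v·w + 18·v^2 + 36·v + 2·w^2 − 6·v·w − 12·w − 48·v^2·w + 144·v^3 + 288·v^2 + 52·v·w^2 − 156·v^2·w − 312·v·w − 12·w^3 + 36·v·w^2 + 72·w^2)·(−6·v − 9·w − 4)    [distributive law]
= (−324·v·w + 306·v^2 + 36·v + 74·w^2 − 12·w − 204·v^2·w + 144·v^3 + 88·v·w^2 − 12·w^3)·(−6·v − 9·w − 4)    [combine like terms]
= 1944·v^2·w + 2916·v·w^2 + 1296·v·w − 1836·v^3 − 2754·v^2·w − 1224·v^2 − 216·v^2 − 324·v·w − 144·v − 444·v·w^2 − 666·w^3 − 296·w^2 + 72·v·w + 108·w^2 + 48·w + 1224·v^3·w + 1836·v^2·w^2 + 816·v^2·w − 864·v^4 − 1296·v^3·w − 576·v^3 − 528·v^2·w^2 − 792·v·w^3 − 352·v·w^2 + 72·v·w^3 + 108·w^4 + 48·w^3    [distributive law]
= 6·v^2·w + 2120·v·w^2 + 1044·v·w − 2412·v^3 − 1440·v^2 − 144·v − 618·w^3 − 188·w^2 + 48·w − 72·v^3·w + 1308·v^2·w^2 − 864·v^4 − 720·v·w^3 + 108·w^4    [combine like terms]

6·v^2·w + 2120·v·w^2 + 1044·v·w − 2412·v^3 − 1440·v^2 − 144·v − 618·w^3 − 188·w^2 + 48·w − 72·v^3·w + 1308·v^2·w^2 − 864·v^4 − 720·v·w^3 + 108·w^4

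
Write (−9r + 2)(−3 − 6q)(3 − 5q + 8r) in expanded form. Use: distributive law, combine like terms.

33r − 69qr + 216r² − 270q²r + 432qr² − 18 − 6q + 60q²

(−9r + 2)(−3 − 6q)(3 − 5q + 8r)
= (27r + 54qr − 6 − 12q)(3 − 5q + 8r)    [distributive law]
= 81r − 135qr + 216r² + 162qr − 270q²r + 432qr² − 18 + 30q − 48r − 36q + 60q² − 96qr    [distributive law]
= 33r − 69qr + 216r² − 270q²r + 432qr² − 18 − 6q + 60q²    [combine like terms]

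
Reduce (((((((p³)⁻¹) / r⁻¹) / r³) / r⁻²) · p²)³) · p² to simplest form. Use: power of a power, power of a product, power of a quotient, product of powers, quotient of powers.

p⁻¹

(((((((p³)⁻¹) / r⁻¹) / r³) / r⁻²) · p²)³) · p²
= (((((((p³)⁻¹) / r⁻¹) / r³) / r⁻²)³) · ((p²)³)) · p²    [power of a product]
= (((((((p³)⁻¹) / r⁻¹) / r³)³) / ((r⁻²)³)) · ((p²)³)) · p²    [power of a quotient]
= (((((((p³)⁻¹) / r⁻¹)³) / ((r³)³)) / ((r⁻²)³)) · ((p²)³)) · p²    [power of a quotient]
= (((((((p³)⁻¹)³) / ((r⁻¹)³)) / ((r³)³)) / ((r⁻²)³)) · ((p²)³)) · p²    [power of a quotient]
= ((((((p³)⁻³) / ((r⁻¹)³)) / ((r³)³)) / ((r⁻²)³)) · ((p²)³)) · p²    [power of a power]
= ((((p⁻⁹ / ((r⁻¹)³)) / ((r³)³)) / ((r⁻²)³)) · ((p²)³)) · p²    [power of a power]
= ((((p⁻⁹ / r⁻³) / ((r³)³)) / ((r⁻²)³)) · ((p²)³)) · p²    [power of a power]
= ((((p⁻⁹ / r⁻³) / r⁹) / ((r⁻²)³)) · ((p²)³)) · p²    [power of a power]
= ((((p⁻⁹ / r⁻³) / r⁹) / r⁻⁶) · ((p²)³)) · p²    [power of a power]
= ((((p⁻⁹ / r⁻³) / r⁹) / r⁻⁶) · p⁶) · p²    [power of a power]
= p⁻¹    [quotient of powers; product of powers]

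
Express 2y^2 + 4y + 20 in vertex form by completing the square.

2y^2 + 4y + 20
= 2(y^2 + 2y) + 20    [factor out 2 from the y-terms]
= 2(y^2 + 2y + 1 - 1) + 20    [add and subtract 1 inside the bracket]
= 2(y + 1)^2 - 2 + 20    [perfect-square identity]
= 2(y + 1)^2 + 18    [combine constants]

2(y + 1)^2 + 18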